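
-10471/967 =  - 10471/967 = - 10.83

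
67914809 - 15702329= 52212480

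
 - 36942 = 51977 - 88919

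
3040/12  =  253 + 1/3  =  253.33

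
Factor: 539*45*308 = 2^2*3^2*5^1 * 7^3 * 11^2 =7470540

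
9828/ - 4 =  - 2457+0/1 = -2457.00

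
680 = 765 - 85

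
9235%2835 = 730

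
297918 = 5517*54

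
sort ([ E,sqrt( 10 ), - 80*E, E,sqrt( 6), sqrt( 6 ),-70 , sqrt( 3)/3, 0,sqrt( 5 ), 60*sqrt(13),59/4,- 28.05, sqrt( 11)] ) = [ - 80 * E,-70, - 28.05, 0,sqrt(3 ) /3,sqrt (5 ),sqrt(6),sqrt (6 ), E, E,sqrt(10), sqrt(11), 59/4,60*sqrt( 13)]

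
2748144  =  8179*336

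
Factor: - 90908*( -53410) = 2^3*5^1*7^2*109^1*22727^1 =4855396280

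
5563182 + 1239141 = 6802323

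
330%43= 29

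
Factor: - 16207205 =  - 5^1*7^1*17^1 * 27239^1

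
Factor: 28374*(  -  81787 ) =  - 2320624338 = - 2^1* 3^1*17^2*283^1 * 4729^1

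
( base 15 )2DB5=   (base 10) 9845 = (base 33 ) 91B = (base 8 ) 23165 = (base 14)3833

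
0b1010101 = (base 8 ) 125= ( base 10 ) 85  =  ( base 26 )37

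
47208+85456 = 132664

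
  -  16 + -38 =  - 54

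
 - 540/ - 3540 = 9/59 = 0.15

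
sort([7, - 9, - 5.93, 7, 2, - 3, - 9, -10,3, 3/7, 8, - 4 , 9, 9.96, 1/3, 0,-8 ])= [-10, - 9, - 9, - 8, - 5.93 , - 4, - 3,  0, 1/3 , 3/7, 2, 3, 7, 7, 8, 9,9.96 ] 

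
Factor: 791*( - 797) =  - 7^1*113^1*797^1=- 630427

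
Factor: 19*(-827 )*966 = -15178758 = - 2^1*3^1*7^1*19^1*23^1*827^1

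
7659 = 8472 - 813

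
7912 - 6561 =1351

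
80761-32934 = 47827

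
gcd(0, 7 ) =7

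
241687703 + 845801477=1087489180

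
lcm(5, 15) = 15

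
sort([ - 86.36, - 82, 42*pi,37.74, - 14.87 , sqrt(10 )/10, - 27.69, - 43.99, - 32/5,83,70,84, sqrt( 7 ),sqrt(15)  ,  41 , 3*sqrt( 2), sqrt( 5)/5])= [-86.36, - 82, - 43.99, - 27.69,-14.87, - 32/5,sqrt ( 10)/10, sqrt(5 )/5,  sqrt( 7 ),sqrt (15), 3*sqrt( 2), 37.74 , 41, 70, 83 , 84, 42*pi ]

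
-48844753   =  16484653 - 65329406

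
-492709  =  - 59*8351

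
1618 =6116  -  4498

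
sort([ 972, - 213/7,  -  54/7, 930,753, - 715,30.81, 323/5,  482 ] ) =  [ - 715, - 213/7,-54/7, 30.81,323/5 , 482, 753,930,972] 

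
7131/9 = 2377/3 = 792.33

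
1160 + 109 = 1269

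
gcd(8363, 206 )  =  1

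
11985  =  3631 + 8354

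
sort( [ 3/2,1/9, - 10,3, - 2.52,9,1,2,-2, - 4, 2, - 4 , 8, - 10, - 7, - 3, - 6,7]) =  [  -  10, - 10,-7, - 6,  -  4, - 4, - 3, - 2.52, - 2,1/9,1, 3/2 , 2, 2, 3,  7 , 8,  9] 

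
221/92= 2 + 37/92  =  2.40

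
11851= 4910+6941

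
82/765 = 82/765 = 0.11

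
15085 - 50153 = - 35068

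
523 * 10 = 5230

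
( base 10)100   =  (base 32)34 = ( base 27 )3j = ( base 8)144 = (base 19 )55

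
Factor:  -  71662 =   -  2^1*35831^1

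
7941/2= 7941/2 = 3970.50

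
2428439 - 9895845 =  - 7467406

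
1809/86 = 21 + 3/86=21.03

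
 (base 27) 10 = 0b11011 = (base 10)27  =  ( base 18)19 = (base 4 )123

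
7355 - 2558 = 4797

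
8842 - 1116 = 7726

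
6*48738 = 292428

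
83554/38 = 41777/19= 2198.79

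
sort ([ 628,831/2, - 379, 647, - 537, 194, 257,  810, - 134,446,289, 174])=[ - 537, - 379, - 134,174,194, 257, 289,831/2, 446, 628,  647,810]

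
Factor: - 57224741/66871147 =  - 8174963/9553021=- 271^ ( - 1 )*35251^ ( - 1 ) *8174963^1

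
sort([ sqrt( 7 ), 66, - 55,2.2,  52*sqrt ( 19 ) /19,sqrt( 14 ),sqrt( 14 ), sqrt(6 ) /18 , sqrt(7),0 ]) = [ - 55, 0,  sqrt( 6)/18,  2.2,  sqrt( 7), sqrt( 7 ),sqrt( 14 ) , sqrt(14),52*sqrt( 19)/19, 66 ]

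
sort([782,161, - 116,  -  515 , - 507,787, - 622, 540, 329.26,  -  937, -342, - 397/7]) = [ - 937, - 622, - 515, -507, - 342, - 116, -397/7,161, 329.26,540,782,  787]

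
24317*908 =22079836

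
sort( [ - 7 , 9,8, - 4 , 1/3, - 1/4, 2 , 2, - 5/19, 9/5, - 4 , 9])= [ - 7,  -  4 , - 4, - 5/19  ,-1/4,  1/3,9/5,2, 2,8,9, 9 ] 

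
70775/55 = 14155/11 = 1286.82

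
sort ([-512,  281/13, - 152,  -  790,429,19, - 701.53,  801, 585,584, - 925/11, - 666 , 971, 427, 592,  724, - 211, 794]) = [ - 790,-701.53,-666, - 512 , - 211  , - 152,- 925/11,  19, 281/13, 427,429, 584, 585, 592, 724, 794, 801, 971 ]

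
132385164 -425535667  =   - 293150503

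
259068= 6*43178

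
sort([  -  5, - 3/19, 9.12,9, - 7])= [  -  7,-5,-3/19, 9,9.12]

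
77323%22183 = 10774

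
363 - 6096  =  -5733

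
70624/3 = 23541 + 1/3 = 23541.33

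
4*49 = 196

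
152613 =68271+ 84342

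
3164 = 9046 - 5882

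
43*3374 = 145082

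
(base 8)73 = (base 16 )3b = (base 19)32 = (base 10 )59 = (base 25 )29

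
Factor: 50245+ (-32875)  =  17370 = 2^1*3^2*5^1*193^1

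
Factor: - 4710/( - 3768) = 5/4 =2^(- 2) * 5^1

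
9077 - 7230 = 1847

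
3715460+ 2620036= 6335496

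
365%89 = 9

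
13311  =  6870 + 6441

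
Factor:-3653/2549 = -13^1*281^1*2549^( - 1 )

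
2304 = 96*24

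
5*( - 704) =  - 3520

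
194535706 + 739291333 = 933827039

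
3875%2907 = 968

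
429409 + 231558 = 660967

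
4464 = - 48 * (-93)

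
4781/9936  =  4781/9936 = 0.48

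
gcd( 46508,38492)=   4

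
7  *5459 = 38213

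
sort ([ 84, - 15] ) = [ - 15, 84]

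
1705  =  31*55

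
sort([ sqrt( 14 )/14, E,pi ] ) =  [ sqrt(14 )/14,E, pi]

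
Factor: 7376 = 2^4*461^1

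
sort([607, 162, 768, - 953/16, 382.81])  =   [  -  953/16, 162, 382.81 , 607,768 ] 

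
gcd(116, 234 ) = 2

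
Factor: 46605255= 3^1*5^1*281^1*11057^1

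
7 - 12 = - 5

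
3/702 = 1/234 = 0.00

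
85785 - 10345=75440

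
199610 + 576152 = 775762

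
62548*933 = 58357284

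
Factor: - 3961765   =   - 5^1 * 17^1*127^1*367^1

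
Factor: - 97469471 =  - 11^1*8860861^1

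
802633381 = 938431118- 135797737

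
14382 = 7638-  - 6744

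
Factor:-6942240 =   -  2^5*3^3*5^1 * 1607^1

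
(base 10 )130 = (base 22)5k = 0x82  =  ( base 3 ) 11211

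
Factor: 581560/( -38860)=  - 2^1*7^1*29^( - 1 )*31^1 = - 434/29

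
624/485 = 624/485 = 1.29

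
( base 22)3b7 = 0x6A5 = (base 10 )1701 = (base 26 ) 2DB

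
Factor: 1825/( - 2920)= - 2^( - 3)*5^1 = - 5/8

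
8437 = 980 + 7457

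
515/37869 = 515/37869 =0.01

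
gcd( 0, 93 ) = 93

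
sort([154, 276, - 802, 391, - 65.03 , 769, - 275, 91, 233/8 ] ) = [ - 802, - 275,-65.03 , 233/8, 91 , 154, 276, 391, 769] 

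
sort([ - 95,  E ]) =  [ - 95 , E]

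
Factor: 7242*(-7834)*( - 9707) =2^2*3^1*17^2*71^1 * 571^1  *  3917^1 = 550715268396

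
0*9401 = 0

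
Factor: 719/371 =7^( - 1)*53^( - 1 ) * 719^1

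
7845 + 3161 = 11006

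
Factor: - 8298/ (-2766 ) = 3  =  3^1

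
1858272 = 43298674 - 41440402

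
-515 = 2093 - 2608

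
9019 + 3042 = 12061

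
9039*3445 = 31139355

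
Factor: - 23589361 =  - 89^1*127^1*2087^1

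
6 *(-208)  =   - 1248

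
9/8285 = 9/8285 = 0.00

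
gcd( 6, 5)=1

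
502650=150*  3351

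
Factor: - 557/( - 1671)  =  3^( - 1) = 1/3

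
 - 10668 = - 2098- 8570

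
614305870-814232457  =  -199926587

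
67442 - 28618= 38824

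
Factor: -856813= - 856813^1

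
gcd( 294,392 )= 98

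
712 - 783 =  - 71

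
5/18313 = 5/18313 = 0.00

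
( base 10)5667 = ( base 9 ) 7686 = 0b1011000100011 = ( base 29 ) 6lc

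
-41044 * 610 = - 25036840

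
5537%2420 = 697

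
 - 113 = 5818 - 5931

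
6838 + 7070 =13908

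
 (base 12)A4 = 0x7c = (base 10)124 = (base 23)59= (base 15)84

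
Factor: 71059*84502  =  6004627618 = 2^1 * 11^1 * 23^1*167^1*71059^1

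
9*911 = 8199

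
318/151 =2 + 16/151 = 2.11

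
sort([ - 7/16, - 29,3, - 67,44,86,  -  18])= [ - 67,-29, - 18,-7/16, 3,44,86]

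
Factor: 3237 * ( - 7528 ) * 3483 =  - 84874217688 = - 2^3 * 3^5*13^1*43^1*83^1*941^1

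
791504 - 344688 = 446816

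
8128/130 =62+34/65 = 62.52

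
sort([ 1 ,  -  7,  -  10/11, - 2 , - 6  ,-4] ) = [ - 7, -6, - 4, - 2, - 10/11,1 ]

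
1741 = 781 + 960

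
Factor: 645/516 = 2^( - 2)*5^1 = 5/4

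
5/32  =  5/32 = 0.16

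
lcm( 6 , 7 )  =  42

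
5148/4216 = 1287/1054 = 1.22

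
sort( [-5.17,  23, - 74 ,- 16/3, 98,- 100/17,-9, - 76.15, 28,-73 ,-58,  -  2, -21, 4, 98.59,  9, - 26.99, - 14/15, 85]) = [ - 76.15,  -  74,-73, -58,-26.99,-21,  -  9, - 100/17, - 16/3,-5.17, - 2 , - 14/15, 4, 9, 23,28, 85,98, 98.59] 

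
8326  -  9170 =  - 844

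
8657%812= 537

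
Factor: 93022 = 2^1*46511^1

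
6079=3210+2869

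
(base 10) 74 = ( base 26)2m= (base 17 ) 46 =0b1001010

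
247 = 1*247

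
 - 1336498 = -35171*38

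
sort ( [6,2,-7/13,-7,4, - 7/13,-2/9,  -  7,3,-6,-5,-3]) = [ - 7,-7,  -  6,-5, - 3,-7/13, - 7/13,-2/9,  2 , 3,4,6] 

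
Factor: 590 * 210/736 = 2^( - 3) * 3^1*5^2 * 7^1 *23^( - 1)*59^1 = 30975/184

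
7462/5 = 1492 + 2/5= 1492.40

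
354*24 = 8496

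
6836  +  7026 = 13862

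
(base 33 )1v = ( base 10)64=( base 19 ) 37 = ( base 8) 100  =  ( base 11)59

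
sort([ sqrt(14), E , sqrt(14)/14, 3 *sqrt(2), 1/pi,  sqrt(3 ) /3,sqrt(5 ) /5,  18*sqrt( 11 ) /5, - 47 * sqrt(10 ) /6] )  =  [  -  47*sqrt(10 ) /6, sqrt(14 )/14,1/pi, sqrt(5 ) /5,sqrt(3 )/3, E,sqrt(14 ), 3 * sqrt(2 ), 18*sqrt(11)/5]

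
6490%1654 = 1528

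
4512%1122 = 24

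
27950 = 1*27950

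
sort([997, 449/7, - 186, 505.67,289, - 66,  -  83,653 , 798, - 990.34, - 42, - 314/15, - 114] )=[ - 990.34, -186, - 114, - 83,-66 ,-42, - 314/15,449/7,289,505.67,653 , 798,997]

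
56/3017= 8/431 =0.02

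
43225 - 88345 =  - 45120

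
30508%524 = 116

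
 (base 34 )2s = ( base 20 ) 4G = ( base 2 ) 1100000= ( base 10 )96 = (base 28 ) 3C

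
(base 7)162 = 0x5d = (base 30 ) 33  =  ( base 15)63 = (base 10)93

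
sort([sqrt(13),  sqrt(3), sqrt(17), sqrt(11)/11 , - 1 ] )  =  [-1,sqrt( 11)/11, sqrt ( 3), sqrt( 13 ), sqrt( 17)]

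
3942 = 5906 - 1964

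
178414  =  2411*74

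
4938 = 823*6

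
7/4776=7/4776 = 0.00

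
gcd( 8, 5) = 1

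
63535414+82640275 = 146175689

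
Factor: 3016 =2^3*  13^1 * 29^1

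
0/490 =0 = 0.00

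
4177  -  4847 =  - 670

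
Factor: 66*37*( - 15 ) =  - 36630 = - 2^1 * 3^2*5^1 * 11^1*37^1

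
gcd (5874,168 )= 6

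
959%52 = 23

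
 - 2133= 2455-4588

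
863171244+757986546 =1621157790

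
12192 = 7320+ 4872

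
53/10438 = 53/10438 = 0.01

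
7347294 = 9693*758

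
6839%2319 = 2201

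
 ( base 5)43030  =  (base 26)474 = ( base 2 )101101001010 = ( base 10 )2890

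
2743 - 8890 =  - 6147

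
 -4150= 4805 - 8955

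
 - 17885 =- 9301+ - 8584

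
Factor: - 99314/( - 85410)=49657/42705 =3^( - 2) *5^( - 1 ) *13^ (  -  1) * 17^1 * 23^1 *73^(-1) * 127^1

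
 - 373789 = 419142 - 792931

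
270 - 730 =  -460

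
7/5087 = 7/5087  =  0.00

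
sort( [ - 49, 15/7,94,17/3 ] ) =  [-49, 15/7 , 17/3, 94 ]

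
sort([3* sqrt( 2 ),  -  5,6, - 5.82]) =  [ - 5.82,  -  5, 3*sqrt( 2), 6 ] 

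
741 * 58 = 42978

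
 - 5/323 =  - 5/323 = - 0.02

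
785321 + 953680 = 1739001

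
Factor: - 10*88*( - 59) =2^4*5^1*11^1*59^1 = 51920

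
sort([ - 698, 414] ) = [ - 698,414] 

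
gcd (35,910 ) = 35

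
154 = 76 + 78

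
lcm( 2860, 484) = 31460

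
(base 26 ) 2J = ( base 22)35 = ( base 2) 1000111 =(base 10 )71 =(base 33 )25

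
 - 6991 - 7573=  - 14564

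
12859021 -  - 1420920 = 14279941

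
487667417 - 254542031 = 233125386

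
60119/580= 60119/580 =103.65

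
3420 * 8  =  27360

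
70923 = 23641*3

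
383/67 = 383/67 = 5.72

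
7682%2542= 56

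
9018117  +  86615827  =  95633944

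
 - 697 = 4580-5277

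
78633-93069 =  - 14436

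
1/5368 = 1/5368=0.00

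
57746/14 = 4124 + 5/7  =  4124.71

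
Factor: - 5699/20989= -41/151 = - 41^1*151^( - 1 ) 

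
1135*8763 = 9946005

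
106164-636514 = -530350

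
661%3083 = 661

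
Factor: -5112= -2^3*3^2* 71^1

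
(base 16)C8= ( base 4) 3020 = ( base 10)200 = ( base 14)104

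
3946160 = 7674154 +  - 3727994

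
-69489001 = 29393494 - 98882495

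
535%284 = 251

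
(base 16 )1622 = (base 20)e36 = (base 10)5666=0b1011000100010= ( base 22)BFC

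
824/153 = 5  +  59/153 = 5.39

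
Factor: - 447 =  - 3^1*149^1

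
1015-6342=  -  5327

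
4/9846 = 2/4923 = 0.00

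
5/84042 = 5/84042= 0.00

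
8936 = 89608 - 80672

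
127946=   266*481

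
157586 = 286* 551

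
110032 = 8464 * 13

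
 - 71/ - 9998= 71/9998 = 0.01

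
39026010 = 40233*970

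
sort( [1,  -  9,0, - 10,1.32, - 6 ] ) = [-10,-9, - 6,0, 1, 1.32 ] 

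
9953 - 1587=8366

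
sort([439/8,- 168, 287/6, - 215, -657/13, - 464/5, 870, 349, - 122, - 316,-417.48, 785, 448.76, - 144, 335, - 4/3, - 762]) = [-762, - 417.48, - 316,-215,-168,-144,-122,-464/5, - 657/13,  -  4/3, 287/6, 439/8, 335,  349, 448.76, 785,870 ] 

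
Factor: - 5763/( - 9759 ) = 1921/3253 = 17^1*113^1*3253^( - 1)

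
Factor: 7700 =2^2*5^2 * 7^1*11^1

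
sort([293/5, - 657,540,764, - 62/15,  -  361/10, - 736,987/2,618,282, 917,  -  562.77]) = [ - 736,-657,- 562.77, - 361/10,  -  62/15 , 293/5, 282, 987/2,540,618, 764,917]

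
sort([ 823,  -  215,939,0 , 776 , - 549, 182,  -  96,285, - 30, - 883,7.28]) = [ - 883, - 549, - 215,  -  96,-30,0 , 7.28,182, 285, 776,823,939] 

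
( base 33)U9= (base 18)319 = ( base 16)3e7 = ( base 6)4343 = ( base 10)999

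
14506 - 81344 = -66838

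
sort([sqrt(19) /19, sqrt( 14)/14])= [ sqrt( 19 ) /19, sqrt(14)/14 ] 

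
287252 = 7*41036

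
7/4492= 7/4492 = 0.00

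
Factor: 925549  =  199^1 * 4651^1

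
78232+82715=160947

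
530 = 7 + 523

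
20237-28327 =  - 8090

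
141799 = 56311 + 85488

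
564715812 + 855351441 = 1420067253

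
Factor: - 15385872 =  - 2^4 * 3^1*320539^1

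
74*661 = 48914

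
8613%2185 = 2058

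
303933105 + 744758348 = 1048691453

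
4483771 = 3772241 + 711530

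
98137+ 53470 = 151607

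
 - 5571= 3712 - 9283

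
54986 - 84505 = -29519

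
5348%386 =330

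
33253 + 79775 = 113028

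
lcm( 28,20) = 140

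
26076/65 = 26076/65  =  401.17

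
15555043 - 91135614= - 75580571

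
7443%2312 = 507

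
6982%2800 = 1382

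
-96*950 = - 91200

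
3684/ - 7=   -  527 + 5/7 = -  526.29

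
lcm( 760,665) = 5320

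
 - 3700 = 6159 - 9859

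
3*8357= 25071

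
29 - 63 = - 34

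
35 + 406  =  441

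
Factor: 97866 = 2^1*3^2 * 5437^1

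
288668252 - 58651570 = 230016682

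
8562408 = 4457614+4104794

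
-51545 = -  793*65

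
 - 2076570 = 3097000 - 5173570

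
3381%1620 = 141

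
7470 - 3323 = 4147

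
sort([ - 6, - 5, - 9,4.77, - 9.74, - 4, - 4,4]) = [  -  9.74, - 9, - 6 , - 5, - 4,-4, 4, 4.77] 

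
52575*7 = 368025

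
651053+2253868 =2904921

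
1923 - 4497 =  - 2574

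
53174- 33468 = 19706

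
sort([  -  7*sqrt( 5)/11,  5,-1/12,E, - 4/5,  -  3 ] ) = [ -3,-7*sqrt( 5 )/11,-4/5, - 1/12,  E, 5] 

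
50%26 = 24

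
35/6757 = 35/6757=0.01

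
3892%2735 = 1157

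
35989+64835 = 100824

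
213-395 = - 182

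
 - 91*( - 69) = 6279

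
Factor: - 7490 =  - 2^1*5^1*7^1* 107^1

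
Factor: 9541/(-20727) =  - 29/63 = -3^(  -  2)*7^( - 1)*29^1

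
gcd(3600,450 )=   450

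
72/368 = 9/46= 0.20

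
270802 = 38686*7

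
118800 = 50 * 2376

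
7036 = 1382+5654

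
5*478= 2390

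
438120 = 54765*8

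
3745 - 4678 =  - 933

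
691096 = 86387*8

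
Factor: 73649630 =2^1*5^1*7364963^1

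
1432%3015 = 1432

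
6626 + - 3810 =2816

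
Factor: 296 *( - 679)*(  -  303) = 60898152 = 2^3*3^1*7^1*37^1*97^1*101^1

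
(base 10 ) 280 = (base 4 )10120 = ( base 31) 91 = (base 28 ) A0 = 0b100011000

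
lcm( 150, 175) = 1050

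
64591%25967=12657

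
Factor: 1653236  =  2^2*13^1*31793^1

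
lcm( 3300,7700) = 23100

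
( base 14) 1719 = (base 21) 982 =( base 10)4139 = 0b1000000101011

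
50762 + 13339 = 64101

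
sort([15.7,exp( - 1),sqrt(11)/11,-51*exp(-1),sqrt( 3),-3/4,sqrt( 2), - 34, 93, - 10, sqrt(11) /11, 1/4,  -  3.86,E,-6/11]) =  [  -  34 , -51*  exp(-1 ), - 10,  -  3.86, - 3/4, - 6/11,1/4,sqrt ( 11)/11,  sqrt( 11 )/11,  exp( - 1 ),sqrt( 2),sqrt(3 ), E, 15.7, 93 ] 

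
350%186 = 164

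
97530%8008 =1434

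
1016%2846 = 1016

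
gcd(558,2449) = 31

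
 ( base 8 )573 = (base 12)277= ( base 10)379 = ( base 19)10I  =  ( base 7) 1051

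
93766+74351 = 168117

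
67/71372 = 67/71372 = 0.00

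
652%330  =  322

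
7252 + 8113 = 15365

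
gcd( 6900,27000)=300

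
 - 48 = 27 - 75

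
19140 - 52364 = -33224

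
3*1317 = 3951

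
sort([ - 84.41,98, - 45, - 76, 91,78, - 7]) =[-84.41, - 76, - 45, - 7, 78 , 91,98 ]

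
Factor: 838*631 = 528778 = 2^1*419^1* 631^1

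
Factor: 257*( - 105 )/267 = -8995/89= - 5^1*7^1*89^ (- 1)*257^1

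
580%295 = 285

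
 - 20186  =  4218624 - 4238810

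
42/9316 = 21/4658 = 0.00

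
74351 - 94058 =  - 19707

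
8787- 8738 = 49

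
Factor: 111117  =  3^1 * 37039^1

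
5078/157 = 5078/157 = 32.34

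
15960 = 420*38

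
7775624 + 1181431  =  8957055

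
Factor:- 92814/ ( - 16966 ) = 93/17 = 3^1*17^( - 1)*31^1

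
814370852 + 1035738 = 815406590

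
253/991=253/991  =  0.26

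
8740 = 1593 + 7147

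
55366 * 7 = 387562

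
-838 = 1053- 1891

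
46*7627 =350842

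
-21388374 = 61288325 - 82676699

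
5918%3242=2676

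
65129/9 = 7236  +  5/9=7236.56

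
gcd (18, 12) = 6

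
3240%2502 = 738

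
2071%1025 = 21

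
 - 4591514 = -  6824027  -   - 2232513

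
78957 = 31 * 2547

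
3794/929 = 3794/929 = 4.08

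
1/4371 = 1/4371 = 0.00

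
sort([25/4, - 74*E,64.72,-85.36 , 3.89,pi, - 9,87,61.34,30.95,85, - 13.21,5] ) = [ - 74 * E , - 85.36, - 13.21, - 9,pi,3.89, 5,25/4,  30.95,61.34,64.72,85, 87] 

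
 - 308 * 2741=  - 844228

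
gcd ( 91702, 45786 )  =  26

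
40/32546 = 20/16273=0.00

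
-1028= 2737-3765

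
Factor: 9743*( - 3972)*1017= -39357082332= - 2^2*3^3*113^1 * 331^1*9743^1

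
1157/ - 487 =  - 3 + 304/487  =  - 2.38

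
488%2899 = 488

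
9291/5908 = 1 + 3383/5908=1.57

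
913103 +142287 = 1055390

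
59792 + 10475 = 70267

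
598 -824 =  - 226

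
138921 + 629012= 767933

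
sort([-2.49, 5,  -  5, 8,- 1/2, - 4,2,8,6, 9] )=[-5, - 4, - 2.49, - 1/2 , 2, 5, 6,8, 8, 9]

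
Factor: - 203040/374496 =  - 3^2 * 5^1*83^( - 1) = - 45/83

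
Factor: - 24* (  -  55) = 2^3*3^1*5^1*11^1 = 1320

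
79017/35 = 79017/35 = 2257.63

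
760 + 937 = 1697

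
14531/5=14531/5= 2906.20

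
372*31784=11823648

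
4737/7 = 676 + 5/7 = 676.71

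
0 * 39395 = 0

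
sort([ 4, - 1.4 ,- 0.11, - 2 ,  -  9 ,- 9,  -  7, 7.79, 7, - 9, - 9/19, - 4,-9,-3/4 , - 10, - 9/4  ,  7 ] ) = [-10, - 9,-9 ,-9,  -  9,- 7, - 4,- 9/4,  -  2 ,-1.4,-3/4,-9/19, - 0.11, 4, 7,7 , 7.79 ] 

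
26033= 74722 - 48689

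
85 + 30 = 115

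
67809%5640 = 129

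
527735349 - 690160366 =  - 162425017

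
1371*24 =32904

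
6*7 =42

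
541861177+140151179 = 682012356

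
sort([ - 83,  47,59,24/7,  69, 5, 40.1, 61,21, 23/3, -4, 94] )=[ - 83, - 4 , 24/7, 5,23/3,  21, 40.1,47, 59, 61, 69,94]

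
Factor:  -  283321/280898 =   -  2^( - 1)*311^1*911^1*140449^( - 1 ) 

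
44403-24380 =20023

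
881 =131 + 750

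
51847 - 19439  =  32408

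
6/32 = 3/16 = 0.19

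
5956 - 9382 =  - 3426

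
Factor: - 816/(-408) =2^1=2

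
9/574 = 9/574  =  0.02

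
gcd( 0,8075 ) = 8075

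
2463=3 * 821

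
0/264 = 0 =0.00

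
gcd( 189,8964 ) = 27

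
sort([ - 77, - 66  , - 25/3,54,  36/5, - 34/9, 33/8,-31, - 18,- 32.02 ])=[-77, - 66, - 32.02, - 31, - 18,-25/3, - 34/9,33/8, 36/5,54]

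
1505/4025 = 43/115  =  0.37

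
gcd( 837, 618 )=3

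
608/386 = 1 + 111/193 = 1.58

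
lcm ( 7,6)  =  42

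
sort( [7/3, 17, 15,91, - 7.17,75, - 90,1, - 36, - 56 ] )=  [ - 90, - 56,  -  36,-7.17, 1,7/3, 15,17,75,91] 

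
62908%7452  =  3292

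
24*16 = 384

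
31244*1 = 31244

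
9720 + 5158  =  14878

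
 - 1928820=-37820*51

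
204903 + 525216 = 730119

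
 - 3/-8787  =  1/2929=0.00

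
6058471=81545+5976926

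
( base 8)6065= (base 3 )11021202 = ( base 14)11D3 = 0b110000110101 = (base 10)3125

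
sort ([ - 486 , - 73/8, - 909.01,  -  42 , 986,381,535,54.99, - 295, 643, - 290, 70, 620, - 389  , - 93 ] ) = [-909.01,  -  486, - 389, - 295, - 290,- 93, - 42, - 73/8, 54.99,70, 381, 535,620,643, 986] 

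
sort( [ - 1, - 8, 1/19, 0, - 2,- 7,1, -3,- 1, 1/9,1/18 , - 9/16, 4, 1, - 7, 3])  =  [ - 8, - 7,-7, - 3, - 2, - 1, - 1,-9/16,0, 1/19, 1/18, 1/9, 1,1, 3,4] 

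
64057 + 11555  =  75612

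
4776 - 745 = 4031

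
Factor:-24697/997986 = - 2^( - 1 )*3^( - 1 ) *11^( - 1 )*15121^( - 1 ) * 24697^1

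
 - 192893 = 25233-218126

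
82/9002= 41/4501 = 0.01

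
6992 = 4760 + 2232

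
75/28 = 75/28= 2.68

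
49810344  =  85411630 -35601286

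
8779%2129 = 263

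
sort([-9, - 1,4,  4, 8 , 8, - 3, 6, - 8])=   [-9, - 8, - 3,-1, 4, 4,6,8,8] 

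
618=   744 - 126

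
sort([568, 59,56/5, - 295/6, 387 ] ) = [- 295/6,56/5,59,387,568]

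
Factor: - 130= - 2^1*5^1*13^1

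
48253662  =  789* 61158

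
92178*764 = 70423992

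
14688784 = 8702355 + 5986429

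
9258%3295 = 2668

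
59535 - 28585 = 30950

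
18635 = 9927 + 8708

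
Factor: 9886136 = 2^3*13^1*23^1*4133^1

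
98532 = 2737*36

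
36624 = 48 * 763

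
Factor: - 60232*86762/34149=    - 5225848784/34149=-  2^4*3^( - 1 )*13^1*47^1*71^1*7529^1 * 11383^( - 1 ) 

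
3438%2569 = 869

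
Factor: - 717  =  -3^1 * 239^1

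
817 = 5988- 5171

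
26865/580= 5373/116   =  46.32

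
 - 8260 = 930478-938738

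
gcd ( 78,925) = 1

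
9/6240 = 3/2080 = 0.00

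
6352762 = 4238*1499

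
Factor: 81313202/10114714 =40656601/5057357= 163^1*599^(  -  1 )*8443^ ( - 1)*249427^1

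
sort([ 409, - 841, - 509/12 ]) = [ - 841, - 509/12 , 409]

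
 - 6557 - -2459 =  - 4098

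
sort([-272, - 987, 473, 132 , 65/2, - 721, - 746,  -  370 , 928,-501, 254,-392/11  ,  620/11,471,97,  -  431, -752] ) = [ - 987 , - 752 , - 746,  -  721,  -  501, - 431,-370 , - 272, -392/11, 65/2,620/11, 97 , 132,  254,  471,473,  928 ]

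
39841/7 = 5691 + 4/7 = 5691.57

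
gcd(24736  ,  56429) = 773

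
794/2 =397 = 397.00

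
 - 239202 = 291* ( - 822)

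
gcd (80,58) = 2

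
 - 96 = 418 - 514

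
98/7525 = 14/1075 = 0.01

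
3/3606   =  1/1202 = 0.00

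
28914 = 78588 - 49674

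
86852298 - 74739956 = 12112342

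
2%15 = 2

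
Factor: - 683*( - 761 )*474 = 246367662 = 2^1*3^1*79^1*683^1*761^1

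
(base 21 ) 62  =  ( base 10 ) 128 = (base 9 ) 152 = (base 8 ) 200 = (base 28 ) 4G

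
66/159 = 22/53 =0.42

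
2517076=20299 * 124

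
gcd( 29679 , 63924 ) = 2283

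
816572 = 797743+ 18829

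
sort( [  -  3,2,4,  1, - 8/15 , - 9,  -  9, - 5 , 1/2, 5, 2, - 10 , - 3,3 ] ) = [ - 10, - 9, -9,-5, - 3, - 3, -8/15,1/2,  1, 2,2,3,4,  5] 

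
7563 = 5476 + 2087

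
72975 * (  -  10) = -729750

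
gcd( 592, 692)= 4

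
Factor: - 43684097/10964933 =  - 7^( -1)*19^1 * 61^( - 1 )*25679^( - 1) * 2299163^1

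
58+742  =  800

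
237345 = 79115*3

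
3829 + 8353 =12182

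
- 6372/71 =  - 90 + 18/71 = - 89.75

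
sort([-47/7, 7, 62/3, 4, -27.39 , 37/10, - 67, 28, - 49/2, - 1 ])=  [  -  67, - 27.39, - 49/2, - 47/7, - 1, 37/10, 4, 7, 62/3, 28]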